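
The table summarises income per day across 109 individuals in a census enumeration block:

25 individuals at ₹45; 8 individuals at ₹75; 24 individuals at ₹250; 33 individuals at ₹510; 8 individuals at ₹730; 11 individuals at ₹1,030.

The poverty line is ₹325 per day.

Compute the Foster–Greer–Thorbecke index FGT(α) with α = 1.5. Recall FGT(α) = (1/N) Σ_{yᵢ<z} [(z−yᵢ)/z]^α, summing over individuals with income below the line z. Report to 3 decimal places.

Poor units: 25×₹45, 8×₹75, 24×₹250 (q = 57 of N = 109).
Normalized shortfalls: (325−45)/325 = 0.8615 (×25); (325−75)/325 = 0.7692 (×8); (325−250)/325 = 0.2308 (×24).
Raised to α = 1.5: 0.79967 (×25); 0.67466 (×8); 0.11086 (×24).
Sum = 28.049676; FGT(1.5) = 28.049676 / 109 = 0.257.

0.257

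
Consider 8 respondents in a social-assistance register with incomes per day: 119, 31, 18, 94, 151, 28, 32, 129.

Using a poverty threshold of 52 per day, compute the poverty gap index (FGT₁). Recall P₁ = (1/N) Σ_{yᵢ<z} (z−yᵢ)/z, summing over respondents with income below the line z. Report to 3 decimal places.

Poor units: 18, 28, 31, 32 (q = 4 of N = 8).
Normalized shortfalls: (52−18)/52 = 0.6538; (52−28)/52 = 0.4615; (52−31)/52 = 0.4038; (52−32)/52 = 0.3846.
Sum of shortfalls = 1.903846; P₁ averages over all N: 1.903846 / 8 = 0.238.

0.238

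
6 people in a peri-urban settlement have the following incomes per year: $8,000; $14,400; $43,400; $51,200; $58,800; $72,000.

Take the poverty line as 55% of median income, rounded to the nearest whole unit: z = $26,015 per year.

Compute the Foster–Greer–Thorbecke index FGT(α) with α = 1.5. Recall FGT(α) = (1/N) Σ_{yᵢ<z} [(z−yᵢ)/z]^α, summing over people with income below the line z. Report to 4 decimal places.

0.1458

Poor units: $8,000, $14,400 (q = 2 of N = 6).
Gap ratios (z−y)/z: (26015−8000)/26015 = 0.6925; (26015−14400)/26015 = 0.4465.
Raised to α = 1.5: 0.57626; 0.29833.
Sum = 0.874584; FGT(1.5) = 0.874584 / 6 = 0.1458.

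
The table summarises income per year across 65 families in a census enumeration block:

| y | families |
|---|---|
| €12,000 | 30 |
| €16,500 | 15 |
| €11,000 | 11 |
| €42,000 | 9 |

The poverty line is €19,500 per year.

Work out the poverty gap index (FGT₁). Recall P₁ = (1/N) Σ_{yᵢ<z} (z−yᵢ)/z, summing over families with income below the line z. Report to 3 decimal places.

0.287

Below the line: 11×€11,000, 30×€12,000, 15×€16,500 (q = 56 of N = 65).
Gap ratios (z−y)/z: (19500−11000)/19500 = 0.4359 (×11); (19500−12000)/19500 = 0.3846 (×30); (19500−16500)/19500 = 0.1538 (×15).
Σ = 18.641026. Dividing by the full population N = 65 gives P₁ = 0.287.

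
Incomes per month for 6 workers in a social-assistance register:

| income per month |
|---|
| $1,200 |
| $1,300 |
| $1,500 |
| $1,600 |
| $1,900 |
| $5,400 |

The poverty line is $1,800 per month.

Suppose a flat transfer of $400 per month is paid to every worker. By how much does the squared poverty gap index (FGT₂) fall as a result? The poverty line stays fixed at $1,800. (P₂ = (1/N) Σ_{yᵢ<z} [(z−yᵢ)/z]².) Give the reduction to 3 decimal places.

0.035

Before: below the line — $1,200, $1,300, $1,500, $1,600; squared poverty gap index (FGT₂) = 0.03807.
After the $400 transfer: below the line — $1,600, $1,700; squared poverty gap index (FGT₂) = 0.00257.
Reduction = 0.03807 − 0.00257 = 0.035.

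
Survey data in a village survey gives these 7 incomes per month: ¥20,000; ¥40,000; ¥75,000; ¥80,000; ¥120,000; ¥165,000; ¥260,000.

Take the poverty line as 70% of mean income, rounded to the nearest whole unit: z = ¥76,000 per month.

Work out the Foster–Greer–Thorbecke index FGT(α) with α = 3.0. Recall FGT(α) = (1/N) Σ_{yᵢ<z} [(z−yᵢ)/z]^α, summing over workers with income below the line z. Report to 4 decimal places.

Incomes under z: ¥20,000, ¥40,000, ¥75,000 (q = 3 of N = 7).
Shortfall ratios: (76000−20000)/76000 = 0.7368; (76000−40000)/76000 = 0.4737; (76000−75000)/76000 = 0.0132.
Raised to α = 3.0: 0.40006; 0.10628; 0.00000.
Sum = 0.506344; FGT(3.0) = 0.506344 / 7 = 0.0723.

0.0723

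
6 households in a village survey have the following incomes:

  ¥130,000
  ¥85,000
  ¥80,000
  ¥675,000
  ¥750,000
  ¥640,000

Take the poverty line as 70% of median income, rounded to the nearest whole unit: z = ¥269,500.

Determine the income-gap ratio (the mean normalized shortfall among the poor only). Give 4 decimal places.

0.6351

Incomes under z: ¥80,000, ¥85,000, ¥130,000 (q = 3 of N = 6).
Relative gaps: 0.7032, 0.6846, 0.5176; sum = 1.905380.
I averages over the q = 3 poor units only: 1.905380 / 3 = 0.6351.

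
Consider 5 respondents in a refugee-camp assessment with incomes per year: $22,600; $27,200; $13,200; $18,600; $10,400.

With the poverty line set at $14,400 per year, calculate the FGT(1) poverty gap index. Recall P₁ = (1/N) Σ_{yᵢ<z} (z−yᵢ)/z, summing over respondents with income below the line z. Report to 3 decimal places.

0.072

Poor units: $10,400, $13,200 (q = 2 of N = 5).
Relative gaps: (14400−10400)/14400 = 0.2778; (14400−13200)/14400 = 0.0833.
Sum of shortfalls = 0.361111; P₁ averages over all N: 0.361111 / 5 = 0.072.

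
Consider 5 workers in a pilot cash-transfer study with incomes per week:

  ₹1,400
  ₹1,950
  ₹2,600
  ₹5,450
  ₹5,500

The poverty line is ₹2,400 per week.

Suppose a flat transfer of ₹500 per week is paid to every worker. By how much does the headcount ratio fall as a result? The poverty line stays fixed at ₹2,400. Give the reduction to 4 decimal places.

0.2000

Before: below the line — ₹1,400, ₹1,950; headcount ratio = 0.400000.
After the ₹500 transfer: below the line — ₹1,900; headcount ratio = 0.200000.
Reduction = 0.400000 − 0.200000 = 0.2000.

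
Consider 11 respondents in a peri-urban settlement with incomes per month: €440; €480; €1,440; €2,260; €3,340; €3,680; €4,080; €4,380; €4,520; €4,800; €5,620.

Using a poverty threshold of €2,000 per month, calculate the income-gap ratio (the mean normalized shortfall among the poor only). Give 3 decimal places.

0.607

Below z: €440, €480, €1,440 (q = 3 of N = 11).
Relative gaps: 0.7800, 0.7600, 0.2800; sum = 1.820000.
I averages over the q = 3 poor units only: 1.820000 / 3 = 0.607.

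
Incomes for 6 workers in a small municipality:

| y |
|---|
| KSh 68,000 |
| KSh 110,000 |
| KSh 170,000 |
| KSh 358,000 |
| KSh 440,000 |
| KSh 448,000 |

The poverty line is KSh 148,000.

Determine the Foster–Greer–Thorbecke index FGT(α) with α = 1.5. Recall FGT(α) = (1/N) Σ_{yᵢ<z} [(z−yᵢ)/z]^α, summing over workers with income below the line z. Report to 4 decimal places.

Incomes under z: KSh 68,000, KSh 110,000 (q = 2 of N = 6).
Relative gaps: (148000−68000)/148000 = 0.5405; (148000−110000)/148000 = 0.2568.
Raised to α = 1.5: 0.39741; 0.13010.
Sum = 0.527515; FGT(1.5) = 0.527515 / 6 = 0.0879.

0.0879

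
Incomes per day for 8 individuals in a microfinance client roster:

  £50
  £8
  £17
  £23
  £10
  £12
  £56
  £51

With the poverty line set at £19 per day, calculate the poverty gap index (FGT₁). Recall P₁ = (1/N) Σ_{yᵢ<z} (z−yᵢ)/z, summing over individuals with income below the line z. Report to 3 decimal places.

Poor units: £8, £10, £12, £17 (q = 4 of N = 8).
Gap ratios (z−y)/z: (19−8)/19 = 0.5789; (19−10)/19 = 0.4737; (19−12)/19 = 0.3684; (19−17)/19 = 0.1053.
Σ = 1.526316. Dividing by the full population N = 8 gives P₁ = 0.191.

0.191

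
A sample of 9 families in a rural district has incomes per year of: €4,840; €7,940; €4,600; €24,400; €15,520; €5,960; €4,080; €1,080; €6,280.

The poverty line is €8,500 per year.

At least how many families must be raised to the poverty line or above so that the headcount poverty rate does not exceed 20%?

Currently q = 7 of N = 9 are below the line (H = 0.778).
A headcount ratio of at most 20% allows at most ⌊0.20 × 9⌋ = 1 poor families.
So at least 7 − 1 = 6 must be lifted.

6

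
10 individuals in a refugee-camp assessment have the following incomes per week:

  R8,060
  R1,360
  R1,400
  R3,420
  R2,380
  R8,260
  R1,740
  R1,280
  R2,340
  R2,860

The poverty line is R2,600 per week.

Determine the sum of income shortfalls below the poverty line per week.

Poor units: R1,280, R1,360, R1,400, R1,740, R2,340, R2,380 (q = 6 of N = 10).
Individual gaps: 2600−1280 = 1320; 2600−1360 = 1240; 2600−1400 = 1200; 2600−1740 = 860; 2600−2340 = 260; 2600−2380 = 220.
Aggregate gap = R5,100.

R5,100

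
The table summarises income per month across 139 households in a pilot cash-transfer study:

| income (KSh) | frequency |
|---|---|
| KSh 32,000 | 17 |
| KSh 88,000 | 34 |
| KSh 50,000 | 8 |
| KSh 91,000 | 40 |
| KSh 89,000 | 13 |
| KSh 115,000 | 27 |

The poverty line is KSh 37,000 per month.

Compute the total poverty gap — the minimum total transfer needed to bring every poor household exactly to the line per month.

Poor units: 17×KSh 32,000 (q = 17 of N = 139).
Individual gaps: 17×(37000−32000) = 85000.
Aggregate gap = KSh 85,000.

KSh 85,000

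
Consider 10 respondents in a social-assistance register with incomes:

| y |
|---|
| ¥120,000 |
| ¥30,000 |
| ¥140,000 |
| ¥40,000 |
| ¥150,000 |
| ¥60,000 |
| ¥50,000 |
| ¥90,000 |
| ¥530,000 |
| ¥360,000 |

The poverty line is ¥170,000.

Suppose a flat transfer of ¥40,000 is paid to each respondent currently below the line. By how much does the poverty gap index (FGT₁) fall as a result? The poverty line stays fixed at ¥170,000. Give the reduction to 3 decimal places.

0.171

Before: below the line — ¥30,000, ¥40,000, ¥50,000, ¥60,000, ¥90,000, ¥120,000, ¥140,000, ¥150,000; poverty gap index (FGT₁) = 0.40000.
After the ¥40,000 transfer: below the line — ¥70,000, ¥80,000, ¥90,000, ¥100,000, ¥130,000, ¥160,000; poverty gap index (FGT₁) = 0.22941.
Reduction = 0.40000 − 0.22941 = 0.171.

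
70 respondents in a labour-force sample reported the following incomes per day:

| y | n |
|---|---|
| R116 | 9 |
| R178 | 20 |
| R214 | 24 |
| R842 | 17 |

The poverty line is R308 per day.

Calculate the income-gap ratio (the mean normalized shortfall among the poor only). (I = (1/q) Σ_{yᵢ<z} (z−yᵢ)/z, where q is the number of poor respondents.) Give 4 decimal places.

Below the line: 9×R116, 20×R178, 24×R214 (q = 53 of N = 70).
Relative gaps: 0.6234 (×9), 0.4221 (×20), 0.3052 (×24); sum = 21.376623.
I averages over the q = 53 poor units only: 21.376623 / 53 = 0.4033.

0.4033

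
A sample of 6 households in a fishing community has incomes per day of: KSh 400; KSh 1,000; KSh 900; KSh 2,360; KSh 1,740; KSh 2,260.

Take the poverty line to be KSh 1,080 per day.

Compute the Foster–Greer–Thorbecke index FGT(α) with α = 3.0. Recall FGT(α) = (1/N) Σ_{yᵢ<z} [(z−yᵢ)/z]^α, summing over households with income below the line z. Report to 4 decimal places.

0.0424

Incomes under z: KSh 400, KSh 900, KSh 1,000 (q = 3 of N = 6).
Normalized shortfalls: (1080−400)/1080 = 0.6296; (1080−900)/1080 = 0.1667; (1080−1000)/1080 = 0.0741.
Raised to α = 3.0: 0.24961; 0.00463; 0.00041.
Sum = 0.254642; FGT(3.0) = 0.254642 / 6 = 0.0424.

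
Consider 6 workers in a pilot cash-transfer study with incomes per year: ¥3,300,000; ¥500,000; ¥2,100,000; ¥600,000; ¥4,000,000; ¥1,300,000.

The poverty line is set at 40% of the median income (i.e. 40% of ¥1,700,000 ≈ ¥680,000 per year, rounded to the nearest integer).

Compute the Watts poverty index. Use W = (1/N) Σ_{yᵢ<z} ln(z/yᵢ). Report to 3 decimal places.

Below z: ¥500,000, ¥600,000 (q = 2 of N = 6).
Log gaps: ln(680000/500000) = 0.3075; ln(680000/600000) = 0.1252.
W = 0.432648 / 6 = 0.072.

0.072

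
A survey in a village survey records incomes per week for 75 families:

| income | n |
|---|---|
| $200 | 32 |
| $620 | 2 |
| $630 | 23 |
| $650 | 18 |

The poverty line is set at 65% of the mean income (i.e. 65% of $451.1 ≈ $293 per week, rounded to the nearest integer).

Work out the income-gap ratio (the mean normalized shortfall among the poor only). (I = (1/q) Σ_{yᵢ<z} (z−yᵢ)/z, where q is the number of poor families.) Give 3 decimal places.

Below the line: 32×$200 (q = 32 of N = 75).
Relative gaps: 0.3174 (×32); sum = 10.156997.
The income-gap ratio divides by q (the poor only): 10.156997 / 32 = 0.317.

0.317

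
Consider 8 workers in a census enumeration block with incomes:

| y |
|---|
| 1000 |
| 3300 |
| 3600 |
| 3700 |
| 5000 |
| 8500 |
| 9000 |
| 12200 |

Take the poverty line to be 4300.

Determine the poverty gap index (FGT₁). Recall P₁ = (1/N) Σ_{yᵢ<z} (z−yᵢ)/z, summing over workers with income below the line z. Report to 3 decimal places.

0.163

Incomes under z: 1000, 3300, 3600, 3700 (q = 4 of N = 8).
Normalized shortfalls: (4300−1000)/4300 = 0.7674; (4300−3300)/4300 = 0.2326; (4300−3600)/4300 = 0.1628; (4300−3700)/4300 = 0.1395.
Sum of shortfalls = 1.302326; P₁ averages over all N: 1.302326 / 8 = 0.163.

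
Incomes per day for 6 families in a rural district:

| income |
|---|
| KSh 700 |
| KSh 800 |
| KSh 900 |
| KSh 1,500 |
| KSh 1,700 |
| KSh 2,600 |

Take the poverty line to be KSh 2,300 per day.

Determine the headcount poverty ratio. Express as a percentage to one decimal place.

83.3%

5 of the 6 families have income below KSh 2,300.
H = 5/6 = 83.3%.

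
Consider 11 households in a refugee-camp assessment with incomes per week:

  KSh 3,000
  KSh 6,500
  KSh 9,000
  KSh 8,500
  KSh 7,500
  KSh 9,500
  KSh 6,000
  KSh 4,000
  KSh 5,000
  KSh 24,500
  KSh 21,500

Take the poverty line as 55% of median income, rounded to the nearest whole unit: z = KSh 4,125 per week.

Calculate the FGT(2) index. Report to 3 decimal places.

0.007

Poor units: KSh 3,000, KSh 4,000 (q = 2 of N = 11).
Relative gaps: (4125−3000)/4125 = 0.2727; (4125−4000)/4125 = 0.0303.
Squared: 0.0744; 0.0009.
Sum = 0.075298; P₂ = 0.075298 / 11 = 0.007.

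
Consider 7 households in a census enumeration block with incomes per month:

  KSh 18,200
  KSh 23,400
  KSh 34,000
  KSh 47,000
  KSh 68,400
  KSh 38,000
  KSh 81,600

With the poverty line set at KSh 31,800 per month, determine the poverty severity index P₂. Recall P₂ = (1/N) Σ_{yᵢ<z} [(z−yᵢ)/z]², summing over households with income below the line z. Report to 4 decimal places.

Incomes under z: KSh 18,200, KSh 23,400 (q = 2 of N = 7).
Shortfall ratios: (31800−18200)/31800 = 0.4277; (31800−23400)/31800 = 0.2642.
Squared: 0.1829; 0.0698.
Sum = 0.252680; P₂ = 0.252680 / 7 = 0.0361.

0.0361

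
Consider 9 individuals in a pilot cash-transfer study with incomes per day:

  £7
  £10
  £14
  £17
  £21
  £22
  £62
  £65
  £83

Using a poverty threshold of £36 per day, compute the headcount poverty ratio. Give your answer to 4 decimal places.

6 of the 9 individuals have income below £36.
H = 6/9 = 0.6667.

0.6667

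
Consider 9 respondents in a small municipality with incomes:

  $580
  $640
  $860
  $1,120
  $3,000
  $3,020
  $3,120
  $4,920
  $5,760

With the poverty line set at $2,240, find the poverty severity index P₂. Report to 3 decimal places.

Incomes under z: $580, $640, $860, $1,120 (q = 4 of N = 9).
Relative gaps: (2240−580)/2240 = 0.7411; (2240−640)/2240 = 0.7143; (2240−860)/2240 = 0.6161; (2240−1120)/2240 = 0.5000.
Squared: 0.5492; 0.5102; 0.3795; 0.2500.
Sum = 1.688935; P₂ = 1.688935 / 9 = 0.188.

0.188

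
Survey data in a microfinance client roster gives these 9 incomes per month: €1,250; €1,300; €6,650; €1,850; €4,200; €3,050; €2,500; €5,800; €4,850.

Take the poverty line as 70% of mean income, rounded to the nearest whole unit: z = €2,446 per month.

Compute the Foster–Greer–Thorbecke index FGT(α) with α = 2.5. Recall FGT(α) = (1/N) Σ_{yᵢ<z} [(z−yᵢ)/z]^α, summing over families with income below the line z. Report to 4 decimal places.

Poor units: €1,250, €1,300, €1,850 (q = 3 of N = 9).
Normalized shortfalls: (2446−1250)/2446 = 0.4890; (2446−1300)/2446 = 0.4685; (2446−1850)/2446 = 0.2437.
Raised to α = 2.5: 0.16718; 0.15025; 0.02931.
Sum = 0.346740; FGT(2.5) = 0.346740 / 9 = 0.0385.

0.0385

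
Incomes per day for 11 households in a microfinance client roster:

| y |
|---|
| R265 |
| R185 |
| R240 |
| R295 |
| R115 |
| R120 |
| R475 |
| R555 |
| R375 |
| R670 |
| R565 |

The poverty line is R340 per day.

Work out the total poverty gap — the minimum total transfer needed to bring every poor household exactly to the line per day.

R820

Below the line: R115, R120, R185, R240, R265, R295 (q = 6 of N = 11).
Individual gaps: 340−115 = 225; 340−120 = 220; 340−185 = 155; 340−240 = 100; 340−265 = 75; 340−295 = 45.
Aggregate gap = R820.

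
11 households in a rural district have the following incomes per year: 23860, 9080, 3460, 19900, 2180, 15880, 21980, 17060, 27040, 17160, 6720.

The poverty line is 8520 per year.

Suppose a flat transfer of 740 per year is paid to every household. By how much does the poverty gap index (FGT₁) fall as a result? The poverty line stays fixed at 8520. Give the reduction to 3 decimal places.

0.024

Before: below the line — 2180, 3460, 6720; poverty gap index (FGT₁) = 0.14085.
After the 740 transfer: below the line — 2920, 4200, 7460; poverty gap index (FGT₁) = 0.11716.
Reduction = 0.14085 − 0.11716 = 0.024.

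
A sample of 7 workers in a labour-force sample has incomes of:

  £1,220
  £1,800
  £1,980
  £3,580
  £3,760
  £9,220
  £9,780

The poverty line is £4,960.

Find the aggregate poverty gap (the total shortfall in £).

Poor units: £1,220, £1,800, £1,980, £3,580, £3,760 (q = 5 of N = 7).
Individual gaps: 4960−1220 = 3740; 4960−1800 = 3160; 4960−1980 = 2980; 4960−3580 = 1380; 4960−3760 = 1200.
Aggregate gap = £12,460.

£12,460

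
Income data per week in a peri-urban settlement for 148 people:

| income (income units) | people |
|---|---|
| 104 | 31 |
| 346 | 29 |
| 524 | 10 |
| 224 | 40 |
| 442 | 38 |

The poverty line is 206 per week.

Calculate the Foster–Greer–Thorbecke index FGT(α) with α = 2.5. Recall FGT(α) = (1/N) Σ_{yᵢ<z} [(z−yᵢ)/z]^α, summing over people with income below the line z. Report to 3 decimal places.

0.036

Below z: 31×104 (q = 31 of N = 148).
Normalized shortfalls: (206−104)/206 = 0.4951 (×31).
Raised to α = 2.5: 0.17252 (×31).
Sum = 5.348033; FGT(2.5) = 5.348033 / 148 = 0.036.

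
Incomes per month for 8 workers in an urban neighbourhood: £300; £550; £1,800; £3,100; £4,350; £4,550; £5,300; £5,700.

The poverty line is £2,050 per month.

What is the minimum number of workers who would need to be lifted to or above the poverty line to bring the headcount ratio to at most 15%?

2

3 of the 8 workers are poor, so H = 3/8 = 0.375.
A headcount ratio of at most 15% allows at most ⌊0.15 × 8⌋ = 1 poor workers.
So at least 3 − 1 = 2 must be lifted.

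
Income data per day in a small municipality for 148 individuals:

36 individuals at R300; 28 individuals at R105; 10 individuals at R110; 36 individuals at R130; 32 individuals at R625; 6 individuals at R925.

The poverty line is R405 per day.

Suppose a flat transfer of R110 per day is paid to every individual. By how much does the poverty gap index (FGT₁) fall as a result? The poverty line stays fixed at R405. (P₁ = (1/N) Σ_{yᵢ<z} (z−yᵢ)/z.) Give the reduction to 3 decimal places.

Before: below the line — 28×R105, 10×R110, 36×R130, 36×R300; poverty gap index (FGT₁) = 0.41758.
After the R110 transfer: below the line — 28×R215, 10×R220, 36×R240; poverty gap index (FGT₁) = 0.21872.
Reduction = 0.41758 − 0.21872 = 0.199.

0.199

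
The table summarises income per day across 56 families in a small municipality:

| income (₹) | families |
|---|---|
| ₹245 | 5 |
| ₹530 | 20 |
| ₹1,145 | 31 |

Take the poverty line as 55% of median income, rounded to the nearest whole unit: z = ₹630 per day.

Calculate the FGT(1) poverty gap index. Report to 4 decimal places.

Poor units: 5×₹245, 20×₹530 (q = 25 of N = 56).
Shortfall ratios: (630−245)/630 = 0.6111 (×5); (630−530)/630 = 0.1587 (×20).
Sum of shortfalls = 6.230159; P₁ averages over all N: 6.230159 / 56 = 0.1113.

0.1113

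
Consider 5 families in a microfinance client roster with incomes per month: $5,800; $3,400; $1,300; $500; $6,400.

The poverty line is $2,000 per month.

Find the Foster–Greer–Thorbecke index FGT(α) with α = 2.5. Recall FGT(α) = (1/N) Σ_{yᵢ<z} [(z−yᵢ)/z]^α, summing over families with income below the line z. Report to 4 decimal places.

Below z: $500, $1,300 (q = 2 of N = 5).
Gap ratios (z−y)/z: (2000−500)/2000 = 0.7500; (2000−1300)/2000 = 0.3500.
Raised to α = 2.5: 0.48714; 0.07247.
Sum = 0.559611; FGT(2.5) = 0.559611 / 5 = 0.1119.

0.1119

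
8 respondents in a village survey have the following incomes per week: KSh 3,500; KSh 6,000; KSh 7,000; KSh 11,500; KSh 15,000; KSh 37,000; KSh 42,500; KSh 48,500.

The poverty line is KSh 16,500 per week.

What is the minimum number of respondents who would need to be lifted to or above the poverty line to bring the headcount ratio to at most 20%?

4

5 of the 8 respondents are poor, so H = 5/8 = 0.625.
A headcount ratio of at most 20% allows at most ⌊0.20 × 8⌋ = 1 poor respondents.
So at least 5 − 1 = 4 must be lifted.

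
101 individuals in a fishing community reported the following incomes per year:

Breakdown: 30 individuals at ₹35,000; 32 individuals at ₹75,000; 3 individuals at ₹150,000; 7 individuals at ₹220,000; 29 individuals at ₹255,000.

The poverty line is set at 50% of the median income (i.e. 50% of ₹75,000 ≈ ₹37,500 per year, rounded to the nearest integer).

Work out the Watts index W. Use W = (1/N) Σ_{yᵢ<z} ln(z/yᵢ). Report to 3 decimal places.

0.020

Poor units: 30×₹35,000 (q = 30 of N = 101).
Log shortfalls: ln(37500/35000) = 0.0690 (×30).
W = 2.069786 / 101 = 0.020.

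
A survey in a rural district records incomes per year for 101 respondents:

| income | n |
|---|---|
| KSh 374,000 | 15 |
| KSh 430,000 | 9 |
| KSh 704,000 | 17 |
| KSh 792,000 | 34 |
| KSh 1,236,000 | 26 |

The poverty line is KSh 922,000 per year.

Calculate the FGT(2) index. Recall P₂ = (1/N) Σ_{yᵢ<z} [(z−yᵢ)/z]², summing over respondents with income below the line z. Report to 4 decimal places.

Incomes under z: 15×KSh 374,000, 9×KSh 430,000, 17×KSh 704,000, 34×KSh 792,000 (q = 75 of N = 101).
Normalized shortfalls: (922000−374000)/922000 = 0.5944 (×15); (922000−430000)/922000 = 0.5336 (×9); (922000−704000)/922000 = 0.2364 (×17); (922000−792000)/922000 = 0.1410 (×34).
Squared: 0.3533 (×15); 0.2848 (×9); 0.0559 (×17); 0.0199 (×34).
Sum = 9.488055; P₂ = 9.488055 / 101 = 0.0939.

0.0939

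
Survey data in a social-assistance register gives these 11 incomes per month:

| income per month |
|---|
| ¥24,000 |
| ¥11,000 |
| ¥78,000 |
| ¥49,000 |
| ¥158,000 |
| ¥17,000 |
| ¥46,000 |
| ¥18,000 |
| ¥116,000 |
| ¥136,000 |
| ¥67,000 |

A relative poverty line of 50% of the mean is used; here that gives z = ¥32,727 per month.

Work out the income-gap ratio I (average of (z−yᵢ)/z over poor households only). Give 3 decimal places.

Below the line: ¥11,000, ¥17,000, ¥18,000, ¥24,000 (q = 4 of N = 11).
Relative gaps: 0.6639, 0.4806, 0.4500, 0.2667; sum = 1.861093.
The income-gap ratio divides by q (the poor only): 1.861093 / 4 = 0.465.

0.465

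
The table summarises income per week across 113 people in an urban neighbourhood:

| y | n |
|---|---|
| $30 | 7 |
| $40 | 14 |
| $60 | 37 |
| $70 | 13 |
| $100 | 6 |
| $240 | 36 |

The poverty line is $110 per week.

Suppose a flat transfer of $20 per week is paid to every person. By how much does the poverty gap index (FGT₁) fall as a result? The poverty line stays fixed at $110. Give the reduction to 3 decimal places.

0.119

Before: below the line — 7×$30, 14×$40, 37×$60, 13×$70, 6×$100; poverty gap index (FGT₁) = 0.31939.
After the $20 transfer: below the line — 7×$50, 14×$60, 37×$80, 13×$90; poverty gap index (FGT₁) = 0.20032.
Reduction = 0.31939 − 0.20032 = 0.119.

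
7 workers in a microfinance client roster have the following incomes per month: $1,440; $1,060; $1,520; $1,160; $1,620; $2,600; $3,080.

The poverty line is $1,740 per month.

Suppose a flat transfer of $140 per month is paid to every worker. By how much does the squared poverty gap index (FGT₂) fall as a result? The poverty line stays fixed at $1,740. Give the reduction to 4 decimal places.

Before: below the line — $1,060, $1,160, $1,440, $1,520, $1,620; squared poverty gap index (FGT₂) = 0.044901.
After the $140 transfer: below the line — $1,200, $1,300, $1,580, $1,660; squared poverty gap index (FGT₂) = 0.024404.
Reduction = 0.044901 − 0.024404 = 0.0205.

0.0205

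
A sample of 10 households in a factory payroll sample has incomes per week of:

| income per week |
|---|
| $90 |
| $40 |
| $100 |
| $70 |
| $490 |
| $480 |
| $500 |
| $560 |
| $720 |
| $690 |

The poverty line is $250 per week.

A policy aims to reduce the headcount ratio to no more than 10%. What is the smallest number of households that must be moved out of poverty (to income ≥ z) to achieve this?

Currently q = 4 of N = 10 are below the line (H = 0.400).
A headcount ratio of at most 10% allows at most ⌊0.10 × 10⌋ = 1 poor households.
So at least 4 − 1 = 3 must be lifted.

3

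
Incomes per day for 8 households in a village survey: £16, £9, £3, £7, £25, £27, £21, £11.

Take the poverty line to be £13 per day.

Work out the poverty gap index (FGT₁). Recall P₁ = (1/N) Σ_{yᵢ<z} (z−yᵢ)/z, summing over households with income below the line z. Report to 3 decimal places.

Incomes under z: £3, £7, £9, £11 (q = 4 of N = 8).
Normalized shortfalls: (13−3)/13 = 0.7692; (13−7)/13 = 0.4615; (13−9)/13 = 0.3077; (13−11)/13 = 0.1538.
Sum of shortfalls = 1.692308; P₁ averages over all N: 1.692308 / 8 = 0.212.

0.212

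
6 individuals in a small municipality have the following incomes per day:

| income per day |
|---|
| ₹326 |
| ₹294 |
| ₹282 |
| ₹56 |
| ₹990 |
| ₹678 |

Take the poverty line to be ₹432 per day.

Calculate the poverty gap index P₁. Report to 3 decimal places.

0.297

Poor units: ₹56, ₹282, ₹294, ₹326 (q = 4 of N = 6).
Gap ratios (z−y)/z: (432−56)/432 = 0.8704; (432−282)/432 = 0.3472; (432−294)/432 = 0.3194; (432−326)/432 = 0.2454.
Σ = 1.782407. Dividing by the full population N = 6 gives P₁ = 0.297.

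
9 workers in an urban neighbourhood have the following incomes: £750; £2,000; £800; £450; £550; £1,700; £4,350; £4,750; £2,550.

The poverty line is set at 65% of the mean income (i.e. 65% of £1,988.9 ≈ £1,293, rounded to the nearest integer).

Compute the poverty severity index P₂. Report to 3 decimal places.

0.120

Below z: £450, £550, £750, £800 (q = 4 of N = 9).
Normalized shortfalls: (1293−450)/1293 = 0.6520; (1293−550)/1293 = 0.5746; (1293−750)/1293 = 0.4200; (1293−800)/1293 = 0.3813.
Squared: 0.4251; 0.3302; 0.1764; 0.1454.
Sum = 1.077009; P₂ = 1.077009 / 9 = 0.120.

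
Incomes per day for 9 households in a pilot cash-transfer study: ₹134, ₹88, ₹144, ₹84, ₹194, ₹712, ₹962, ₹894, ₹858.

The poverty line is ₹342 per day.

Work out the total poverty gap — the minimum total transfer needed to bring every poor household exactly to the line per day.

Poor units: ₹84, ₹88, ₹134, ₹144, ₹194 (q = 5 of N = 9).
Individual gaps: 342−84 = 258; 342−88 = 254; 342−134 = 208; 342−144 = 198; 342−194 = 148.
Aggregate gap = ₹1,066.

₹1,066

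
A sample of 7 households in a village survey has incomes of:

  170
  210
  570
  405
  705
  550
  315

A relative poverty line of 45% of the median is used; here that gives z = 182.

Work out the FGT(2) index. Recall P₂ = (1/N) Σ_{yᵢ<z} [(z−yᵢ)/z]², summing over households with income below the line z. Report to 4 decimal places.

0.0006

Below z: 170 (q = 1 of N = 7).
Normalized shortfalls: (182−170)/182 = 0.0659.
Squared: 0.0043.
Sum = 0.004347; P₂ = 0.004347 / 7 = 0.0006.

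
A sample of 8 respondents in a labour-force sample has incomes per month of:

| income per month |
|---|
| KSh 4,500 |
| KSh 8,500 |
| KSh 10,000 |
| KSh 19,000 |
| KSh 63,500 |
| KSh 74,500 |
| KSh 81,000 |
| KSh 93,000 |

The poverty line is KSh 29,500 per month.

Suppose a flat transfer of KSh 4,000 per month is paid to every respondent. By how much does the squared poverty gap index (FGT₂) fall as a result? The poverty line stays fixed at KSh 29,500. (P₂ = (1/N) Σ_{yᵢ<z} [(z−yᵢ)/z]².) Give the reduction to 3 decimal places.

0.078

Before: below the line — KSh 4,500, KSh 8,500, KSh 10,000, KSh 19,000; squared poverty gap index (FGT₂) = 0.22357.
After the KSh 4,000 transfer: below the line — KSh 8,500, KSh 12,500, KSh 14,000, KSh 23,000; squared poverty gap index (FGT₂) = 0.14543.
Reduction = 0.22357 − 0.14543 = 0.078.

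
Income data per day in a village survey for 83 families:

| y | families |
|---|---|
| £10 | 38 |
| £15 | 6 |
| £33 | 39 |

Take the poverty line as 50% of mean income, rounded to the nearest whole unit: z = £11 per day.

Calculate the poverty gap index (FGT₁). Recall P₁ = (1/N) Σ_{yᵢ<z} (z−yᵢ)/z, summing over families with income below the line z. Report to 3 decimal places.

0.042

Poor units: 38×£10 (q = 38 of N = 83).
Relative gaps: (11−10)/11 = 0.0909 (×38).
Σ = 3.454545. Dividing by the full population N = 83 gives P₁ = 0.042.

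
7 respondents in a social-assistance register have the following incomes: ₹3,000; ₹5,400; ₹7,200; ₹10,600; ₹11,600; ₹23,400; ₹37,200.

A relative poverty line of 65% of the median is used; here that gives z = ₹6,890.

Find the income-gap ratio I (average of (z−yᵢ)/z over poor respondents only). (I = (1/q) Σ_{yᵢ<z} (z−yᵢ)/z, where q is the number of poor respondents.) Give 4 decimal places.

0.3904

Poor units: ₹3,000, ₹5,400 (q = 2 of N = 7).
Shortfall ratios (z−y)/z: 0.5646, 0.2163; sum = 0.780842.
The income-gap ratio divides by q (the poor only): 0.780842 / 2 = 0.3904.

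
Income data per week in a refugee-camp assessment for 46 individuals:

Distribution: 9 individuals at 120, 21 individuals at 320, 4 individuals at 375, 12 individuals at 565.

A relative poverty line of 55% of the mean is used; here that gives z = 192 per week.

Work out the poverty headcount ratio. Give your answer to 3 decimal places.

0.196

9 of the 46 individuals have income below 192.
H = 9/46 = 0.196.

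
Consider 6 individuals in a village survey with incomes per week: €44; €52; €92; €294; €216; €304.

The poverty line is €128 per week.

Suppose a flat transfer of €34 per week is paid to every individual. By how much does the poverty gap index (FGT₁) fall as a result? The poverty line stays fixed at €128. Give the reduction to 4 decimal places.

Before: below the line — €44, €52, €92; poverty gap index (FGT₁) = 0.255208.
After the €34 transfer: below the line — €78, €86, €126; poverty gap index (FGT₁) = 0.122396.
Reduction = 0.255208 − 0.122396 = 0.1328.

0.1328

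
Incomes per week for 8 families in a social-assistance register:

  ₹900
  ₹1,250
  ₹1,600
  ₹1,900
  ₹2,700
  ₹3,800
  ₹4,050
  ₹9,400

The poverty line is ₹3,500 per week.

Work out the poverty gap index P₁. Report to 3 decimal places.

Below z: ₹900, ₹1,250, ₹1,600, ₹1,900, ₹2,700 (q = 5 of N = 8).
Gap ratios (z−y)/z: (3500−900)/3500 = 0.7429; (3500−1250)/3500 = 0.6429; (3500−1600)/3500 = 0.5429; (3500−1900)/3500 = 0.4571; (3500−2700)/3500 = 0.2286.
Sum of shortfalls = 2.614286; P₁ averages over all N: 2.614286 / 8 = 0.327.

0.327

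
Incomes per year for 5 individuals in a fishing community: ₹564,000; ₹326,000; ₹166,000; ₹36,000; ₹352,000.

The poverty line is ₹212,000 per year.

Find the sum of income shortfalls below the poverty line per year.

₹222,000

Below z: ₹36,000, ₹166,000 (q = 2 of N = 5).
Individual gaps: 212000−36000 = 176000; 212000−166000 = 46000.
Aggregate gap = ₹222,000.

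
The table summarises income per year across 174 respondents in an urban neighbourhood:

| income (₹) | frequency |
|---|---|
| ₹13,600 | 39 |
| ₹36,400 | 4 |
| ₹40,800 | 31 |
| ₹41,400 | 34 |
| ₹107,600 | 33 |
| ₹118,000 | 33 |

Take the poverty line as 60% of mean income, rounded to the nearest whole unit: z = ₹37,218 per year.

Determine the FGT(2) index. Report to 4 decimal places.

Poor units: 39×₹13,600, 4×₹36,400 (q = 43 of N = 174).
Shortfall ratios: (37218−13600)/37218 = 0.6346 (×39); (37218−36400)/37218 = 0.0220 (×4).
Squared: 0.4027 (×39); 0.0005 (×4).
Sum = 15.707180; P₂ = 15.707180 / 174 = 0.0903.

0.0903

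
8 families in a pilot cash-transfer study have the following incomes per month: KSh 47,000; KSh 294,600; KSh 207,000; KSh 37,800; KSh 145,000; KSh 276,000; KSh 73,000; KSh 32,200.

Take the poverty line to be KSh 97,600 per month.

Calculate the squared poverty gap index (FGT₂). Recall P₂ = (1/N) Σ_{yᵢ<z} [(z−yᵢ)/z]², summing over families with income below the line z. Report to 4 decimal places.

Below z: KSh 32,200, KSh 37,800, KSh 47,000, KSh 73,000 (q = 4 of N = 8).
Normalized shortfalls: (97600−32200)/97600 = 0.6701; (97600−37800)/97600 = 0.6127; (97600−47000)/97600 = 0.5184; (97600−73000)/97600 = 0.2520.
Squared: 0.4490; 0.3754; 0.2688; 0.0635.
Sum = 1.156729; P₂ = 1.156729 / 8 = 0.1446.

0.1446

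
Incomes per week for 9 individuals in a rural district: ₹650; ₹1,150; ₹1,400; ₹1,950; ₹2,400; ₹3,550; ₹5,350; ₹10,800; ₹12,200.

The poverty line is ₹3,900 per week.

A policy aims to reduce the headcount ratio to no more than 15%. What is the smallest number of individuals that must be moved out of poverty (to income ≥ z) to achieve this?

6 of the 9 individuals are poor, so H = 6/9 = 0.667.
A headcount ratio of at most 15% allows at most ⌊0.15 × 9⌋ = 1 poor individuals.
So at least 6 − 1 = 5 must be lifted.

5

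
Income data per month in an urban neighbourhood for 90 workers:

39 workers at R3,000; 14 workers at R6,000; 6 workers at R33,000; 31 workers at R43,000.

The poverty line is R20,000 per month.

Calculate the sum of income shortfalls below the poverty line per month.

Below z: 39×R3,000, 14×R6,000 (q = 53 of N = 90).
Individual gaps: 39×(20000−3000) = 663000; 14×(20000−6000) = 196000.
Aggregate gap = R859,000.

R859,000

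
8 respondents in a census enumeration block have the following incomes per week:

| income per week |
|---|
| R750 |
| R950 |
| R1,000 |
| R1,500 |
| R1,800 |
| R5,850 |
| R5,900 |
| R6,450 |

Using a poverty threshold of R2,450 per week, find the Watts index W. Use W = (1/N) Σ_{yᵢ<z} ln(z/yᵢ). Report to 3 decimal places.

0.478

Below the line: R750, R950, R1,000, R1,500, R1,800 (q = 5 of N = 8).
Log shortfalls: ln(2450/750) = 1.1838; ln(2450/950) = 0.9474; ln(2450/1000) = 0.8961; ln(2450/1500) = 0.4906; ln(2450/1800) = 0.3083.
W = 3.826164 / 8 = 0.478.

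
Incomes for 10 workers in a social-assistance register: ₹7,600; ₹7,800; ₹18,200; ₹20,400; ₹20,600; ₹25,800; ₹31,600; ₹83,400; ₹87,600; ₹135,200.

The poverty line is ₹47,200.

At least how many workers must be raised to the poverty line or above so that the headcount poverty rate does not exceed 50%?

7 of the 10 workers are poor, so H = 7/10 = 0.700.
A headcount ratio of at most 50% allows at most ⌊0.50 × 10⌋ = 5 poor workers.
So at least 7 − 5 = 2 must be lifted.

2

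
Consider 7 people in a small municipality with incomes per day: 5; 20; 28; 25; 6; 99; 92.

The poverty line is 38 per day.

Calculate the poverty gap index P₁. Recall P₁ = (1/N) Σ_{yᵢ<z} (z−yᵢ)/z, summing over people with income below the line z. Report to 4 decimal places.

0.3985

Poor units: 5, 6, 20, 25, 28 (q = 5 of N = 7).
Normalized shortfalls: (38−5)/38 = 0.8684; (38−6)/38 = 0.8421; (38−20)/38 = 0.4737; (38−25)/38 = 0.3421; (38−28)/38 = 0.2632.
Sum of shortfalls = 2.789474; P₁ averages over all N: 2.789474 / 7 = 0.3985.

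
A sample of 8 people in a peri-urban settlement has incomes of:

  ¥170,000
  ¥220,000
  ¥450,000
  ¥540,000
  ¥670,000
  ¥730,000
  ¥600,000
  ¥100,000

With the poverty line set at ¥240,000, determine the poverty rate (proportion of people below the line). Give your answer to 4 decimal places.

3 of the 8 people have income below ¥240,000.
H = 3/8 = 0.3750.

0.3750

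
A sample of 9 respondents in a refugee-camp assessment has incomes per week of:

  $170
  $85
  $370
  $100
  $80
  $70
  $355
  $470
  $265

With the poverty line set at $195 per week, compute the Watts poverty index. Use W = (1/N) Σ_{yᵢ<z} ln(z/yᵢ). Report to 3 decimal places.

0.395

Poor units: $70, $80, $85, $100, $170 (q = 5 of N = 9).
Log shortfalls: ln(195/70) = 1.0245; ln(195/80) = 0.8910; ln(195/85) = 0.8303; ln(195/100) = 0.6678; ln(195/170) = 0.1372.
W = 3.550856 / 9 = 0.395.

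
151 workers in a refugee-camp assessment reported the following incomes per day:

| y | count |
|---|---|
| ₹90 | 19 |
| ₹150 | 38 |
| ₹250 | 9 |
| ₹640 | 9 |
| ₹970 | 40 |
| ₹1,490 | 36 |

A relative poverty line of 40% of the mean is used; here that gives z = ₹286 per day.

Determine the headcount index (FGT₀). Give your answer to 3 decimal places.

0.437

66 of the 151 workers have income below ₹286.
H = 66/151 = 0.437.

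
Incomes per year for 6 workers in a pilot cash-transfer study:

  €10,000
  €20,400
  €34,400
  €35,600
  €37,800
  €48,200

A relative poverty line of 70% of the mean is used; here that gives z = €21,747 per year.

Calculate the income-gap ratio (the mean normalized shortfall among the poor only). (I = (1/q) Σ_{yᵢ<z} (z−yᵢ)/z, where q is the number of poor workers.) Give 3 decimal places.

Below z: €10,000, €20,400 (q = 2 of N = 6).
Shortfall ratios (z−y)/z: 0.5402, 0.0619; sum = 0.602106.
The income-gap ratio divides by q (the poor only): 0.602106 / 2 = 0.301.

0.301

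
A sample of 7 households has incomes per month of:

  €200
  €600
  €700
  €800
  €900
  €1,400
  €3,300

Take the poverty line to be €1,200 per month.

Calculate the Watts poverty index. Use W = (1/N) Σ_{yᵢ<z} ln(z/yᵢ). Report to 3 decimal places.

Below the line: €200, €600, €700, €800, €900 (q = 5 of N = 7).
Log shortfalls: ln(1200/200) = 1.7918; ln(1200/600) = 0.6931; ln(1200/700) = 0.5390; ln(1200/800) = 0.4055; ln(1200/900) = 0.2877.
W = 3.717050 / 7 = 0.531.

0.531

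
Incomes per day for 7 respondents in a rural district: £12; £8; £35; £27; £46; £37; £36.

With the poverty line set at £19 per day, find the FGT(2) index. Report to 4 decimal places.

Poor units: £8, £12 (q = 2 of N = 7).
Relative gaps: (19−8)/19 = 0.5789; (19−12)/19 = 0.3684.
Squared: 0.3352; 0.1357.
Sum = 0.470914; P₂ = 0.470914 / 7 = 0.0673.

0.0673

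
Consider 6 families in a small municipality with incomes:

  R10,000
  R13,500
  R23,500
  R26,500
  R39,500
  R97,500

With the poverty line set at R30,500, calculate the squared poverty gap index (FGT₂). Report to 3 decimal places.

0.139

Poor units: R10,000, R13,500, R23,500, R26,500 (q = 4 of N = 6).
Shortfall ratios: (30500−10000)/30500 = 0.6721; (30500−13500)/30500 = 0.5574; (30500−23500)/30500 = 0.2295; (30500−26500)/30500 = 0.1311.
Squared: 0.4518; 0.3107; 0.0527; 0.0172.
Sum = 0.832303; P₂ = 0.832303 / 6 = 0.139.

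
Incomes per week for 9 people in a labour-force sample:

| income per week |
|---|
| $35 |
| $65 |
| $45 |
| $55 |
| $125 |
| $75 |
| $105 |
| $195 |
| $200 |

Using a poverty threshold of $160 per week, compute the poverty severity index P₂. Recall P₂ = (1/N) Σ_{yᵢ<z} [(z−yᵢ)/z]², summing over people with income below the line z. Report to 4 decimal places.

0.2620

Below z: $35, $45, $55, $65, $75, $105, $125 (q = 7 of N = 9).
Normalized shortfalls: (160−35)/160 = 0.7812; (160−45)/160 = 0.7188; (160−55)/160 = 0.6562; (160−65)/160 = 0.5938; (160−75)/160 = 0.5312; (160−105)/160 = 0.3438; (160−125)/160 = 0.2188.
Squared: 0.6104; 0.5166; 0.4307; 0.3525; 0.2822; 0.1182; 0.0479.
Sum = 2.358398; P₂ = 2.358398 / 9 = 0.2620.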